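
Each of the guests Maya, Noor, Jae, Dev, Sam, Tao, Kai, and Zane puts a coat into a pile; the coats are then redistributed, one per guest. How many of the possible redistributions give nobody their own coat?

14833

This is the derangement count D_8: permutations of 8 items with no fixed point.
By inclusion–exclusion this is Σ_{j=0}^{8} (−1)^j C(8,j)·(8−j)!.
Computing: 40320 − 40320 + 20160 − 6720 + 1680 − 336 + 56 − 8 + 1 = 14833.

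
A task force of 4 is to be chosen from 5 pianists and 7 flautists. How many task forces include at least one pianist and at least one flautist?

Unrestricted: C(12,4) = 495 ways to pick any 4 of the 12.
Subtract selections that omit an entire group: no pianists → C(7,4) = 35; no flautists → C(5,4) = 5.
Both groups omitted at once is impossible, so 495 − 40 = 455.

455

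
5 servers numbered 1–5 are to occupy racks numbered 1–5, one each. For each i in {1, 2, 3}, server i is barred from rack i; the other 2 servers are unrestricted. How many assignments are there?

Let Aᵢ (for i ∈ {1, 2, 3}) be the placements that put server i in its forbidden rack. Any j of these fix j positions, leaving (5−j)! ways to fill the rest, and there are C(3,j) ways to pick which j.
By inclusion–exclusion, the number of valid placements is Σ_{j=0}^{3} (−1)^j C(3,j)·(5−j)!.
Computing: 120 − 72 + 18 − 2 = 64.

64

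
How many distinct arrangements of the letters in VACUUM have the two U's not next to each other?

Total arrangements of VACUUM: 6!/(2!) = 360.
Arrangements with the U's together: treat UU as one letter, giving (5)! = 120.
Hence 360 − 120 = 240.

240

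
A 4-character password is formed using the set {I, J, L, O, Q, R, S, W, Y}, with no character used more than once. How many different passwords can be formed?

With no repetition, fill the 4 characters in order: 9 choices, then 8, down to 6.
9 × 8 × 7 × 6 = 3024.

3024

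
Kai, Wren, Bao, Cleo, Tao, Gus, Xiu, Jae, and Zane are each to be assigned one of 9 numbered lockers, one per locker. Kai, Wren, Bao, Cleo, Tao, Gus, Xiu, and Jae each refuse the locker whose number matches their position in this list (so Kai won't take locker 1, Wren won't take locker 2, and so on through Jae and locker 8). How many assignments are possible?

Let Aᵢ (for 1 ≤ i ≤ 8) be the placements that put person i in their forbidden locker. Any j of these fix j positions, leaving (9−j)! ways to fill the rest, and there are C(8,j) ways to pick which j.
By inclusion–exclusion, the number of valid placements is Σ_{j=0}^{8} (−1)^j C(8,j)·(9−j)!.
Computing: 362880 − 322560 + 141120 − 40320 + 8400 − 1344 + 168 − 16 + 1 = 148329.

148329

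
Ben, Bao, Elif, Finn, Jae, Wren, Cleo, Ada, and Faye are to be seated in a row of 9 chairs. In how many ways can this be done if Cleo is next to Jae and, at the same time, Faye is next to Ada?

Treat {Cleo,Jae} as one block (2 orders) and {Faye,Ada} as another (2 orders).
That leaves 7 units to arrange: 2 × 2 × 7! = 4 × 5040 = 20160.

20160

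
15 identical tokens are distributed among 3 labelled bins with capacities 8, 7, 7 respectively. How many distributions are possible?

36

Without the upper bounds there are C(17,2) = 136 ways to split 15 among 3 bins.
Subtract solutions that violate a single cap (substitute x_i' = x_i − (cap_i+1)): x_1 ≥ 9 gives C(8,2) = 28; x_2 ≥ 8 gives C(9,2) = 36; x_3 ≥ 8 gives C(9,2) = 36. Together 100.
No two caps can be exceeded simultaneously, so the pair terms are all 0.
By inclusion–exclusion the count is 136 − 100 + 0 = 36.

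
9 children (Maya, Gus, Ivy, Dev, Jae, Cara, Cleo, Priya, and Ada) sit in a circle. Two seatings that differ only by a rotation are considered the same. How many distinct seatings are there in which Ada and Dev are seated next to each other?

10080

Glue Ada and Dev into a block (2 internal orders). Seating 8 units around a circle gives (7)! arrangements.
So 2 × (7)! = 2 × 5040 = 10080.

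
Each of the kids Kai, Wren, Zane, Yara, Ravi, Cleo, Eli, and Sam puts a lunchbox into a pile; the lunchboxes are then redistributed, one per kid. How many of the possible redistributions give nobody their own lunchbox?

14833

Let Aᵢ be the assignments in which kid i gets their own lunchbox. We want the size of the complement of A₁∪…∪A_8.
By inclusion–exclusion this is Σ_{j=0}^{8} (−1)^j C(8,j)·(8−j)!.
Computing: 40320 − 40320 + 20160 − 6720 + 1680 − 336 + 56 − 8 + 1 = 14833.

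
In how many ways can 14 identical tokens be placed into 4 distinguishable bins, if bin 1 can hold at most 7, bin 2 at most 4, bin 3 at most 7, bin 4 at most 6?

Without the upper bounds there are C(17,3) = 680 ways to split 14 among 4 bins.
Subtract solutions that violate a single cap (substitute x_i' = x_i − (cap_i+1)): x_1 ≥ 8 gives C(9,3) = 84; x_2 ≥ 5 gives C(12,3) = 220; x_3 ≥ 8 gives C(9,3) = 84; x_4 ≥ 7 gives C(10,3) = 120. Together 508.
Add back pairs where two caps are both exceeded: 4 + 0 + 0 + 4 + 10 + 0 = 18.
By inclusion–exclusion the count is 680 − 508 + 18 = 190.

190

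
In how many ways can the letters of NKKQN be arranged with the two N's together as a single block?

Treat the 2 copies of N as a single block. The multiset to arrange is then {NN, K, K, Q}, 4 items in all.
That gives (4)!/(2!) = 12 arrangements.

12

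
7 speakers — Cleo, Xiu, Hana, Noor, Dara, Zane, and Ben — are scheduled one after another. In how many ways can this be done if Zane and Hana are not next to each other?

3600

There are 7! = 5040 arrangements in all. If Zane and Hana are adjacent, merging them into one block gives 2·(6)! = 1440 arrangements.
Complementary counting: 5040 − 1440 = 3600.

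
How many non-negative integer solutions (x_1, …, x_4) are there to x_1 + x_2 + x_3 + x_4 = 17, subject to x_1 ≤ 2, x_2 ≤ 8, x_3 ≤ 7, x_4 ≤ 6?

64

By stars and bars, unrestricted non-negative solutions to x_1+…+x_4 = 17 number C(17+3,3) = 1140.
Subtract solutions that violate a single cap (substitute x_i' = x_i − (cap_i+1)): x_1 ≥ 3 gives C(17,3) = 680; x_2 ≥ 9 gives C(11,3) = 165; x_3 ≥ 8 gives C(12,3) = 220; x_4 ≥ 7 gives C(13,3) = 286. Together 1351.
Add back pairs where two caps are both exceeded: 56 + 84 + 120 + 1 + 4 + 10 = 275.
By inclusion–exclusion the count is 1140 − 1351 + 275 = 64.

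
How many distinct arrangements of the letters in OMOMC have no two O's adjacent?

There are 5!/(2!·2!) = 30 arrangements of OMOMC in total.
If the two O's are adjacent, glue them into one block, leaving 4 items to arrange: (4)!/(2!) = 12 ways.
Hence 30 − 12 = 18.

18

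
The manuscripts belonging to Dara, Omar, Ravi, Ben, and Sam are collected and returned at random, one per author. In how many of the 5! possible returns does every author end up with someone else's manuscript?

44

This is the derangement count D_5: permutations of 5 items with no fixed point.
By inclusion–exclusion this is Σ_{j=0}^{5} (−1)^j C(5,j)·(5−j)!.
Computing: 120 − 120 + 60 − 20 + 5 − 1 = 44.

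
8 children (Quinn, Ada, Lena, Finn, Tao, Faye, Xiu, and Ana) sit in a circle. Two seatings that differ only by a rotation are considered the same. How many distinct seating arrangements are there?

5040

Around a circle, 8 distinct people have 8!/8 = (7)! = 5040 rotationally distinct seatings.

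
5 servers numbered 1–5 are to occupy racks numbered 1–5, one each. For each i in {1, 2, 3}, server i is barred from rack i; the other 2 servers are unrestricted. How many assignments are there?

64

Let Aᵢ (for i ∈ {1, 2, 3}) be the placements that put server i in its forbidden rack. Any j of these fix j positions, leaving (5−j)! ways to fill the rest, and there are C(3,j) ways to pick which j.
By inclusion–exclusion, the number of valid placements is Σ_{j=0}^{3} (−1)^j C(3,j)·(5−j)!.
Computing: 120 − 72 + 18 − 2 = 64.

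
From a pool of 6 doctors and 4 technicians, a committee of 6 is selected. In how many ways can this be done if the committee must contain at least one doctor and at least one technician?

Total 6-person selections from all 10: C(10,6) = 210.
Selections missing a whole group: no doctors → C(4,6) = 0; no technicians → C(6,6) = 1.
Both groups omitted at once is impossible, so 210 − 1 = 209.

209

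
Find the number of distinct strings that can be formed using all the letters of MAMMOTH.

Letter multiplicities in MAMMOTH: A×1, H×1, M×3, O×1, T×1.
So there are 7! / (3!) = 840 distinguishable arrangements.

840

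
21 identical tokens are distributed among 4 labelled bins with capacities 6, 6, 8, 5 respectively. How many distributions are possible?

35

By stars and bars, unrestricted non-negative solutions to x_1+…+x_4 = 21 number C(21+3,3) = 2024.
Subtract solutions that violate a single cap (substitute x_i' = x_i − (cap_i+1)): x_1 ≥ 7 gives C(17,3) = 680; x_2 ≥ 7 gives C(17,3) = 680; x_3 ≥ 9 gives C(15,3) = 455; x_4 ≥ 6 gives C(18,3) = 816. Together 2631.
Add back pairs where two caps are both exceeded: 120 + 56 + 165 + 56 + 165 + 84 = 646.
Subtract triples: 0 + 4 + 0 + 0 = 4.
By inclusion–exclusion the count is 2024 − 2631 + 646 − 4 = 35.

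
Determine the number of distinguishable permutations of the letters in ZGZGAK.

ZGZGAK has 6 letters with G appearing twice and Z appearing twice.
So there are 6! / (2!·2!) = 180 distinguishable arrangements.

180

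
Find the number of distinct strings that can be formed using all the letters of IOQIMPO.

1260

Letter multiplicities in IOQIMPO: I×2, M×1, O×2, P×1, Q×1.
The number of distinct arrangements is 7!/(2!·2!) = 5040/4 = 1260.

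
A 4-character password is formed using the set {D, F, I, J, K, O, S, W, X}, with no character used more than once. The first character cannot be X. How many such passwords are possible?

The first character has 9−1 = 8 choices (anything except X).
The remaining 3 characters are filled from the other 8 symbols without repetition: 8 × 7 × 6 = 336.
Total: 8 × 336 = 2688.

2688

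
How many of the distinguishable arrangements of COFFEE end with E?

60

With the last slot taken by E, it remains to arrange the other 5 letters (COFFE).
Those 5 letters have F appearing twice, giving (5)!/(2!) = 60.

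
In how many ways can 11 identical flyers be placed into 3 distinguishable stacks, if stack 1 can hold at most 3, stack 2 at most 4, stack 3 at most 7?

10

By stars and bars, unrestricted non-negative solutions to x_1+…+x_3 = 11 number C(11+2,2) = 78.
Subtract solutions that violate a single cap (substitute x_i' = x_i − (cap_i+1)): x_1 ≥ 4 gives C(9,2) = 36; x_2 ≥ 5 gives C(8,2) = 28; x_3 ≥ 8 gives C(5,2) = 10. Together 74.
Add back pairs where two caps are both exceeded: 6 + 0 + 0 = 6.
By inclusion–exclusion the count is 78 − 74 + 6 = 10.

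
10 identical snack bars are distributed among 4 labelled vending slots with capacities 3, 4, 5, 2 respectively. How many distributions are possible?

By stars and bars, unrestricted non-negative solutions to x_1+…+x_4 = 10 number C(10+3,3) = 286.
Subtract solutions that violate a single cap (substitute x_i' = x_i − (cap_i+1)): x_1 ≥ 4 gives C(9,3) = 84; x_2 ≥ 5 gives C(8,3) = 56; x_3 ≥ 6 gives C(7,3) = 35; x_4 ≥ 3 gives C(10,3) = 120. Together 295.
Add back pairs where two caps are both exceeded: 4 + 1 + 20 + 0 + 10 + 4 = 39.
By inclusion–exclusion the count is 286 − 295 + 39 = 30.

30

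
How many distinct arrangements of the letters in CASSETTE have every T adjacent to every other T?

1260

Treat the 2 copies of T as a single block. The multiset to arrange is then {TT, A, C, E, E, S, S}, 7 items in all.
That gives (7)!/(2!·2!) = 1260 arrangements.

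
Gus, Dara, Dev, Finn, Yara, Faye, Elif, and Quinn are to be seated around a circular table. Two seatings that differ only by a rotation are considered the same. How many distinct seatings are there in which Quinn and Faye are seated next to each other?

1440

Glue Quinn and Faye into a block (2 internal orders). Seating 7 units around a circle gives (6)! arrangements.
So 2 × (6)! = 2 × 720 = 1440.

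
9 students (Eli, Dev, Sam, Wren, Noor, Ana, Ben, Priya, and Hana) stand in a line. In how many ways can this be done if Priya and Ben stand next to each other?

80640

Treat {Priya, Ben} as a single unit. There are 8 units to order, and the pair itself can be ordered 2 ways.
So the count is 2·(8)! = 80640.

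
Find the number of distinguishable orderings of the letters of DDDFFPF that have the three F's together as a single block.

20

Treat the 3 copies of F as a single block. The multiset to arrange is then {FFF, D, D, D, P}, 5 items in all.
That gives (5)!/(3!) = 20 arrangements.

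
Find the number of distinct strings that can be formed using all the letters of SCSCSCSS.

56

The 8 letters of SCSCSCSS have repeats: C appearing 3 times and S appearing 5 times.
Dividing 8! = 40320 by 5!·3! = 720 for the repeated letters gives 56.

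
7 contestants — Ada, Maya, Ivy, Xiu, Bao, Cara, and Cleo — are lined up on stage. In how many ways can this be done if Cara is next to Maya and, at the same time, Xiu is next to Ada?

Treat {Cara,Maya} as one block (2 orders) and {Xiu,Ada} as another (2 orders).
That leaves 5 units to arrange: 2 × 2 × 5! = 4 × 120 = 480.

480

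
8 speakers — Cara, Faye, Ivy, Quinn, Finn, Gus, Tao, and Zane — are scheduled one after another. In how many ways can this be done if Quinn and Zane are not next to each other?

30240

Of the 8! = 40320 arrangements, those with Quinn and Zane adjacent number 2 × 7! = 10080 (treat the pair as a block with 2 internal orders).
So 40320 − 10080 = 30240 arrangements keep them apart.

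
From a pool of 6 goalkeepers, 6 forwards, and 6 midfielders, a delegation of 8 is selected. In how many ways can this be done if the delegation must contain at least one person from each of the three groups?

Unrestricted: C(18,8) = 43758 ways to pick any 8 of the 18.
Subtract selections that omit an entire group: no goalkeepers → C(12,8) = 495; no forwards → C(12,8) = 495; no midfielders → C(12,8) = 495.
Add back selections omitting two groups (i.e. drawn from a single group): C(6,8) + C(6,8) + C(6,8) = 0.
By inclusion–exclusion: 43758 − 1485 + 0 = 42273.

42273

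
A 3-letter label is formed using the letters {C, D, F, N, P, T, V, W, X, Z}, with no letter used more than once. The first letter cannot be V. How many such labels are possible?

648

The first letter has 10−1 = 9 choices (anything except V).
The remaining 2 letters are filled from the other 9 symbols without repetition: 9 × 8 = 72.
Total: 9 × 72 = 648.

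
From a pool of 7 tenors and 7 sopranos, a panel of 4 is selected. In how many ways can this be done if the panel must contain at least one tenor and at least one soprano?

931

With no constraint there are C(14,4) = 1001 possible selections.
Selections missing a whole group: no tenors → C(7,4) = 35; no sopranos → C(7,4) = 35.
Both groups omitted at once is impossible, so 1001 − 70 = 931.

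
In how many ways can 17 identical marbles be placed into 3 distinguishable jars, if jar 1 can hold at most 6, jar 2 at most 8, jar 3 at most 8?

Without the upper bounds there are C(19,2) = 171 ways to split 17 among 3 jars.
Subtract solutions that violate a single cap (substitute x_i' = x_i − (cap_i+1)): x_1 ≥ 7 gives C(12,2) = 66; x_2 ≥ 9 gives C(10,2) = 45; x_3 ≥ 9 gives C(10,2) = 45. Together 156.
Add back pairs where two caps are both exceeded: 3 + 3 + 0 = 6.
By inclusion–exclusion the count is 171 − 156 + 6 = 21.

21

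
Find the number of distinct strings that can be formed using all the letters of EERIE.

Letter multiplicities in EERIE: E×3, I×1, R×1.
Dividing 5! = 120 by 3! = 6 for the repeated letters gives 20.

20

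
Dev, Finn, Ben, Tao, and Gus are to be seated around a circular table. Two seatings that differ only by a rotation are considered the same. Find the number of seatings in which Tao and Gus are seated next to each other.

Treat {Tao, Gus} as one unit (2 internal orders) and seat the resulting 4 units around the table: (3)! circular arrangements.
So 2 × (3)! = 2 × 6 = 12.

12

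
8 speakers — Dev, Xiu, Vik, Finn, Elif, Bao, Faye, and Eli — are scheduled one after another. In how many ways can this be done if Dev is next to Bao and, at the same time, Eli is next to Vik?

Treat {Dev,Bao} as one block (2 orders) and {Eli,Vik} as another (2 orders).
That leaves 6 units to arrange: 2 × 2 × 6! = 4 × 720 = 2880.

2880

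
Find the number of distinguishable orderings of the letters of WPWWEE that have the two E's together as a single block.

Treat the 2 copies of E as a single block. The multiset to arrange is then {EE, P, W, W, W}, 5 items in all.
That gives (5)!/(3!) = 20 arrangements.

20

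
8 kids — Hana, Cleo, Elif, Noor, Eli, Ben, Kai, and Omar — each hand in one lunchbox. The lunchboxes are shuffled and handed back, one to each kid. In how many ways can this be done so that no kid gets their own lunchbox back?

14833

Let Aᵢ be the assignments in which kid i gets their own lunchbox. We want the size of the complement of A₁∪…∪A_8.
By inclusion–exclusion this is Σ_{j=0}^{8} (−1)^j C(8,j)·(8−j)!.
Computing: 40320 − 40320 + 20160 − 6720 + 1680 − 336 + 56 − 8 + 1 = 14833.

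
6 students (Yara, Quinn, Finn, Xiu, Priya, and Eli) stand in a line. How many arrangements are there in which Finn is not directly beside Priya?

Of the 6! = 720 arrangements, those with Finn and Priya adjacent number 2 × 5! = 240 (treat the pair as a block with 2 internal orders).
So 720 − 240 = 480 arrangements keep them apart.

480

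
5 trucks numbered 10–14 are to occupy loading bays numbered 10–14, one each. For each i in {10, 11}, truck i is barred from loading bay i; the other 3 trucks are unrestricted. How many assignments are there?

78

Let Aᵢ (for i ∈ {10, 11}) be the placements that put truck i in its forbidden loading bay. Any j of these fix j positions, leaving (5−j)! ways to fill the rest, and there are C(2,j) ways to pick which j.
By inclusion–exclusion, the number of valid placements is Σ_{j=0}^{2} (−1)^j C(2,j)·(5−j)!.
Computing: 120 − 48 + 6 = 78.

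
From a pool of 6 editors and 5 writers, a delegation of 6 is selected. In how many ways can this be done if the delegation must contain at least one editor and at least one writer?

Unrestricted: C(11,6) = 462 ways to pick any 6 of the 11.
Subtract selections that omit an entire group: no editors → C(5,6) = 0; no writers → C(6,6) = 1.
Both groups omitted at once is impossible, so 462 − 1 = 461.

461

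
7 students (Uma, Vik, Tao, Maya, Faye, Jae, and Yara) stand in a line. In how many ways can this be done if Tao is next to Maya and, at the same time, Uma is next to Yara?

480

Treat {Tao,Maya} as one block (2 orders) and {Uma,Yara} as another (2 orders).
That leaves 5 units to arrange: 2 × 2 × 5! = 4 × 120 = 480.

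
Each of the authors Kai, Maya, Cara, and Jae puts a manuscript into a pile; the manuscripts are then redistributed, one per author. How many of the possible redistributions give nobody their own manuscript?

9

Let Aᵢ be the assignments in which author i gets their own manuscript. We want the size of the complement of A₁∪…∪A_4.
By inclusion–exclusion this is Σ_{j=0}^{4} (−1)^j C(4,j)·(4−j)!.
Computing: 24 − 24 + 12 − 4 + 1 = 9.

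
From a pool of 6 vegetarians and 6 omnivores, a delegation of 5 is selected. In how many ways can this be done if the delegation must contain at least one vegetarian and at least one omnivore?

Total 5-person selections from all 12: C(12,5) = 792.
Subtract selections that omit an entire group: no vegetarians → C(6,5) = 6; no omnivores → C(6,5) = 6.
Both groups omitted at once is impossible, so 792 − 12 = 780.

780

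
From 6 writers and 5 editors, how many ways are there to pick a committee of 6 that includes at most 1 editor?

31

Split by how many editors are chosen (0 through 1).
Sum: C(5,0)·C(6,6) + C(5,1)·C(6,5) = 1 + 30 = 31.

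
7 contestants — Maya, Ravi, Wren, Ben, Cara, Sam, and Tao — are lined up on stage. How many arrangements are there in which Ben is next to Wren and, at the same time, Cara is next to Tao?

Treat {Ben,Wren} as one block (2 orders) and {Cara,Tao} as another (2 orders).
That leaves 5 units to arrange: 2 × 2 × 5! = 4 × 120 = 480.

480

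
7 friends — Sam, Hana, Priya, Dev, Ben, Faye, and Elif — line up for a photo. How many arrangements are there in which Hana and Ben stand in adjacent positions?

Treat {Hana, Ben} as a single unit. There are 6 units to order, and the pair itself can be ordered 2 ways.
That gives 2 × 6! = 2 × 720 = 1440.

1440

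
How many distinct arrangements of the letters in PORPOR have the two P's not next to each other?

60

Total arrangements of PORPOR: 6!/(2!·2!·2!) = 90.
Arrangements with the P's together: treat PP as one letter, giving (5)!/(2!·2!) = 30.
Hence 90 − 30 = 60.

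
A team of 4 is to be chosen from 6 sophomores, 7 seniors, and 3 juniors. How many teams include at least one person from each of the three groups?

With no constraint there are C(16,4) = 1820 possible selections.
Selections missing a whole group: no sophomores → C(10,4) = 210; no seniors → C(9,4) = 126; no juniors → C(13,4) = 715.
Add back selections omitting two groups (i.e. drawn from a single group): C(6,4) + C(7,4) + C(3,4) = 50.
By inclusion–exclusion: 1820 − 1051 + 50 = 819.

819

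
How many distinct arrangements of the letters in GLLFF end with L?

With the last slot taken by L, it remains to arrange the other 4 letters (GLFF).
Those 4 letters have F appearing twice, giving (4)!/(2!) = 12.

12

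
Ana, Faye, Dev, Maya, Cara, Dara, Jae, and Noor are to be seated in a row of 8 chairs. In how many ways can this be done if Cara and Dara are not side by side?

Of the 8! = 40320 arrangements, those with Cara and Dara adjacent number 2 × 7! = 10080 (treat the pair as a block with 2 internal orders).
Complementary counting: 40320 − 10080 = 30240.

30240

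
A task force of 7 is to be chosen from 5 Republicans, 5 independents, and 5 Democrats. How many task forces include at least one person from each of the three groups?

6075

Total 7-person selections from all 15: C(15,7) = 6435.
Subtract selections that omit an entire group: no Republicans → C(10,7) = 120; no independents → C(10,7) = 120; no Democrats → C(10,7) = 120.
Add back selections omitting two groups (i.e. drawn from a single group): C(5,7) + C(5,7) + C(5,7) = 0.
By inclusion–exclusion: 6435 − 360 + 0 = 6075.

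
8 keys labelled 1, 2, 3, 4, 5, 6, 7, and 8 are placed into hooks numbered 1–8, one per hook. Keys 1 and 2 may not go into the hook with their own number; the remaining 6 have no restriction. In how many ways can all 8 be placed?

Let Aᵢ (for i ∈ {1, 2}) be the placements that put key i in its forbidden hook. Any j of these fix j positions, leaving (8−j)! ways to fill the rest, and there are C(2,j) ways to pick which j.
By inclusion–exclusion, the number of valid placements is Σ_{j=0}^{2} (−1)^j C(2,j)·(8−j)!.
Computing: 40320 − 10080 + 720 = 30960.

30960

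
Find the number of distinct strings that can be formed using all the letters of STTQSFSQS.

3780

Letter multiplicities in STTQSFSQS: F×1, Q×2, S×4, T×2.
Dividing 9! = 362880 by 4!·2!·2! = 96 for the repeated letters gives 3780.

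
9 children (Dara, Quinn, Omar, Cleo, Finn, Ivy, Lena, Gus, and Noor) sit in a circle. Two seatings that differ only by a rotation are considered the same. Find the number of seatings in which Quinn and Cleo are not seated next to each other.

Without the restriction there are (8)! = 40320 seatings.
Those with Quinn next to Cleo: fuse the pair into one unit and seat 8 units around a circle — 2·(7)! = 10080.
Subtracting, 40320 − 10080 = 30240.

30240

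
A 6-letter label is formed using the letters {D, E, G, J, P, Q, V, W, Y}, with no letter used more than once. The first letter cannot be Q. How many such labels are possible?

The first letter has 9−1 = 8 choices (anything except Q).
The remaining 5 letters are filled from the other 8 symbols without repetition: 8 × 7 × 6 × 5 × 4 = 6720.
Total: 8 × 6720 = 53760.

53760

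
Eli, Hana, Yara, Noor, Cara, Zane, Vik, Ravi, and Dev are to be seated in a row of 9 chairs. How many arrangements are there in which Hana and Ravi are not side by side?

Of the 9! = 362880 arrangements, those with Hana and Ravi adjacent number 2 × 8! = 80640 (treat the pair as a block with 2 internal orders).
So 362880 − 80640 = 282240 arrangements keep them apart.

282240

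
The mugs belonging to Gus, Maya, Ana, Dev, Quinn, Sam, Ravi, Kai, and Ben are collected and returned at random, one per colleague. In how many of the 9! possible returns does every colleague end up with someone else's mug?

133496

Count assignments avoiding every fixed point. For any j of the 9 colleagues fixed to their own mug, the other 9−j can be arranged in (9−j)! ways.
By inclusion–exclusion this is Σ_{j=0}^{9} (−1)^j C(9,j)·(9−j)!.
Computing: 362880 − 362880 + 181440 − 60480 + 15120 − 3024 + 504 − 72 + 9 − 1 = 133496.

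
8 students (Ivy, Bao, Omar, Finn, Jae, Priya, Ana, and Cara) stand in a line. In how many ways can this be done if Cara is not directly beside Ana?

There are 8! = 40320 arrangements in all. If Cara and Ana are adjacent, merging them into one block gives 2·(7)! = 10080 arrangements.
Complementary counting: 40320 − 10080 = 30240.

30240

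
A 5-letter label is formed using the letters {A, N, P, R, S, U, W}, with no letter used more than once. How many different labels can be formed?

2520

With no repetition, fill the 5 letters in order: 7 choices, then 6, down to 3.
That product is 7 × 6 × 5 × 4 × 3 = 2520.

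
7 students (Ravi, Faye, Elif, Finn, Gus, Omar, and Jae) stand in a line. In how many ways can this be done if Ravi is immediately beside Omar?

1440

Place the 5 others and the Ravi-Omar pair as 6 objects in a line; the pair has 2 internal arrangements.
That gives 2 × 6! = 2 × 720 = 1440.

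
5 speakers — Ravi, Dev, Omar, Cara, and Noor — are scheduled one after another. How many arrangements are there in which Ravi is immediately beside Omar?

Glue Ravi and Omar into one block (2 internal orders), leaving 4 units to arrange in a row.
So the count is 2·(4)! = 48.

48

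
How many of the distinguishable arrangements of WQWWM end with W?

12

With the last slot taken by W, it remains to arrange the other 4 letters (QWWM).
Those 4 letters have W appearing twice, giving (4)!/(2!) = 12.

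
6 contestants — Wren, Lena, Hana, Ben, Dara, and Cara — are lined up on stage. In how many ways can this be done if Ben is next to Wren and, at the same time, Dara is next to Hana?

96

Treat {Ben,Wren} as one block (2 orders) and {Dara,Hana} as another (2 orders).
That leaves 4 units to arrange: 2 × 2 × 4! = 4 × 24 = 96.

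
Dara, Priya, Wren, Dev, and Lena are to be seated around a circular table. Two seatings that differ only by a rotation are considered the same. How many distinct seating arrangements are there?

24

Fix one person's seat to break rotational symmetry; the remaining 4 people can be arranged in (4)! = 24 ways.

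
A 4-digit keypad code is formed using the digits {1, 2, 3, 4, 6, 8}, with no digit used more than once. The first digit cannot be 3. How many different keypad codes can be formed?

300

The first digit has 6−1 = 5 choices (anything except 3).
The remaining 3 digits are filled from the other 5 symbols without repetition: 5 × 4 × 3 = 60.
Total: 5 × 60 = 300.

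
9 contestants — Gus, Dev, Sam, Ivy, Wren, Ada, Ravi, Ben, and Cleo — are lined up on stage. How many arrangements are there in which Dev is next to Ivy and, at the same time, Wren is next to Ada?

20160

Treat {Dev,Ivy} as one block (2 orders) and {Wren,Ada} as another (2 orders).
That leaves 7 units to arrange: 2 × 2 × 7! = 4 × 5040 = 20160.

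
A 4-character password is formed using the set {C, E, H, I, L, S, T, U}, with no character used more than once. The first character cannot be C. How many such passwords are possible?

1470

The first character has 8−1 = 7 choices (anything except C).
The remaining 3 characters are filled from the other 7 symbols without repetition: 7 × 6 × 5 = 210.
Total: 7 × 210 = 1470.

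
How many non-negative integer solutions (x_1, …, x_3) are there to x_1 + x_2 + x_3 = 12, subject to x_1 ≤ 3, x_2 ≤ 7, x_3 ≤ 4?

6

Ignoring the caps, the number of non-negative solutions to x_1+…+x_3 = 12 is C(14,2) = 91.
Subtract solutions that violate a single cap (substitute x_i' = x_i − (cap_i+1)): x_1 ≥ 4 gives C(10,2) = 45; x_2 ≥ 8 gives C(6,2) = 15; x_3 ≥ 5 gives C(9,2) = 36. Together 96.
Add back pairs where two caps are both exceeded: 1 + 10 + 0 = 11.
By inclusion–exclusion the count is 91 − 96 + 11 = 6.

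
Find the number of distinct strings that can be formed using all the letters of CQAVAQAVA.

Letter multiplicities in CQAVAQAVA: A×4, C×1, Q×2, V×2.
The number of distinct arrangements is 9!/(4!·2!·2!) = 362880/96 = 3780.

3780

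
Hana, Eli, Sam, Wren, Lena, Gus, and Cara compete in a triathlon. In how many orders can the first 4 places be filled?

There are 7 choices for 1st place, 6 for 2nd, and so on down to 4 for position 4.
That gives 7 × 6 × 5 × 4 = 840.

840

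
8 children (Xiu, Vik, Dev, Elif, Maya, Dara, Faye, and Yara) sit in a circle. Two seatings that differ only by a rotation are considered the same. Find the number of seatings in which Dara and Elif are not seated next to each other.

3600

All circular seatings of 8 people number (7)! = 5040.
Those with Dara next to Elif: fuse the pair into one unit and seat 7 units around a circle — 2·(6)! = 1440.
Subtracting, 5040 − 1440 = 3600.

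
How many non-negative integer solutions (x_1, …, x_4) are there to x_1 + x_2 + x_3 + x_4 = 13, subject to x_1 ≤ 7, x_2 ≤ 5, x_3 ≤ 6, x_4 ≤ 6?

Without the upper bounds there are C(16,3) = 560 ways to split 13 among 4 variables.
Subtract solutions that violate a single cap (substitute x_i' = x_i − (cap_i+1)): x_1 ≥ 8 gives C(8,3) = 56; x_2 ≥ 6 gives C(10,3) = 120; x_3 ≥ 7 gives C(9,3) = 84; x_4 ≥ 7 gives C(9,3) = 84. Together 344.
Add back pairs where two caps are both exceeded: 0 + 0 + 0 + 1 + 1 + 0 = 2.
By inclusion–exclusion the count is 560 − 344 + 2 = 218.

218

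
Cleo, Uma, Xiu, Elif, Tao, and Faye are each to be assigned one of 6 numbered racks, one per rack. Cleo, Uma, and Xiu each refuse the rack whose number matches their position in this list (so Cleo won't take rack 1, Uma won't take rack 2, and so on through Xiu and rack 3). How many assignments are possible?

426

Let Aᵢ (for i ∈ {1, 2, 3}) be the placements that put person i in their forbidden rack. Any j of these fix j positions, leaving (6−j)! ways to fill the rest, and there are C(3,j) ways to pick which j.
By inclusion–exclusion, the number of valid placements is Σ_{j=0}^{3} (−1)^j C(3,j)·(6−j)!.
Computing: 720 − 360 + 72 − 6 = 426.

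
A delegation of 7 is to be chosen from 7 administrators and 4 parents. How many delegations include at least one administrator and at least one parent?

Total 7-person selections from all 11: C(11,7) = 330.
Subtract selections that omit an entire group: no administrators → C(4,7) = 0; no parents → C(7,7) = 1.
Both groups omitted at once is impossible, so 330 − 1 = 329.

329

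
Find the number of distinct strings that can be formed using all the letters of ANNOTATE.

The 8 letters of ANNOTATE have repeats: A appearing twice, N appearing twice, and T appearing twice.
Dividing 8! = 40320 by 2!·2!·2! = 8 for the repeated letters gives 5040.

5040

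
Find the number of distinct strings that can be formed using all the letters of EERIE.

20

Letter multiplicities in EERIE: E×3, I×1, R×1.
So there are 5! / (3!) = 20 distinguishable arrangements.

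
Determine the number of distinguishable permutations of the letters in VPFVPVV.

105

The 7 letters of VPFVPVV have repeats: P appearing twice and V appearing 4 times.
Dividing 7! = 5040 by 4!·2! = 48 for the repeated letters gives 105.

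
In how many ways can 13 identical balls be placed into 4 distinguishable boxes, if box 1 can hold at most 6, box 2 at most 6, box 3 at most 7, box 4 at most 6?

252

Without the upper bounds there are C(16,3) = 560 ways to split 13 among 4 boxes.
Subtract solutions that violate a single cap (substitute x_i' = x_i − (cap_i+1)): x_1 ≥ 7 gives C(9,3) = 84; x_2 ≥ 7 gives C(9,3) = 84; x_3 ≥ 8 gives C(8,3) = 56; x_4 ≥ 7 gives C(9,3) = 84. Together 308.
No two caps can be exceeded simultaneously, so the pair terms are all 0.
By inclusion–exclusion the count is 560 − 308 + 0 = 252.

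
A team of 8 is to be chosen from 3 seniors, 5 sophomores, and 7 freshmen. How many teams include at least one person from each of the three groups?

5894

Total 8-person selections from all 15: C(15,8) = 6435.
Subtract selections that omit an entire group: no seniors → C(12,8) = 495; no sophomores → C(10,8) = 45; no freshmen → C(8,8) = 1.
Add back selections omitting two groups (i.e. drawn from a single group): C(3,8) + C(5,8) + C(7,8) = 0.
By inclusion–exclusion: 6435 − 541 + 0 = 5894.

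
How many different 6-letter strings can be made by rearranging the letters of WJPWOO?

180

WJPWOO has 6 letters with O appearing twice and W appearing twice.
So there are 6! / (2!·2!) = 180 distinguishable arrangements.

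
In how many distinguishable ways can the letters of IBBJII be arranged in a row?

60

The 6 letters of IBBJII have repeats: B appearing twice and I appearing 3 times.
The number of distinct arrangements is 6!/(3!·2!) = 720/12 = 60.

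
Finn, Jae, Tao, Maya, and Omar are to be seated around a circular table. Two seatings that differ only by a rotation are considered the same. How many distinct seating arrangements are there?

Around a circle, 5 distinct people have 5!/5 = (4)! = 24 rotationally distinct seatings.

24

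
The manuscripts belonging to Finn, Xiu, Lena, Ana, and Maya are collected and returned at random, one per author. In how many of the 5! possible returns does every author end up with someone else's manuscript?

Let Aᵢ be the assignments in which author i gets their own manuscript. We want the size of the complement of A₁∪…∪A_5.
By inclusion–exclusion this is Σ_{j=0}^{5} (−1)^j C(5,j)·(5−j)!.
Computing: 120 − 120 + 60 − 20 + 5 − 1 = 44.

44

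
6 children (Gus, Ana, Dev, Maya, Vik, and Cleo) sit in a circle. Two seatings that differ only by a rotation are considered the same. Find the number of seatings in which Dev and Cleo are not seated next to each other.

72

All circular seatings of 6 people number (5)! = 120.
Seatings with Dev beside Cleo: treat them as a block with 2 internal orders, giving 2 × (4)! = 48.
Subtracting, 120 − 48 = 72.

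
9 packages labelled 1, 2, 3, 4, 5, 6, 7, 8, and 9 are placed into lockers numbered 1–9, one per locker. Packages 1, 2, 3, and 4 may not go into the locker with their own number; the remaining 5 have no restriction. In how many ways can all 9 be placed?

229080

Let Aᵢ (for 1 ≤ i ≤ 4) be the placements that put package i in its forbidden locker. Any j of these fix j positions, leaving (9−j)! ways to fill the rest, and there are C(4,j) ways to pick which j.
By inclusion–exclusion, the number of valid placements is Σ_{j=0}^{4} (−1)^j C(4,j)·(9−j)!.
Computing: 362880 − 161280 + 30240 − 2880 + 120 = 229080.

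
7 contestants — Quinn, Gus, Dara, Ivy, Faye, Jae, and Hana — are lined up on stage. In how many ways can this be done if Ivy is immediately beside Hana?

1440

Treat {Ivy, Hana} as a single unit. There are 6 units to order, and the pair itself can be ordered 2 ways.
That gives 2 × 6! = 2 × 720 = 1440.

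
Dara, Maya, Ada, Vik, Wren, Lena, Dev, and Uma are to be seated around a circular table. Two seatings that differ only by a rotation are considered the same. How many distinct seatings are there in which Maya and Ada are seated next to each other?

1440

Glue Maya and Ada into a block (2 internal orders). Seating 7 units around a circle gives (6)! arrangements.
So 2 × (6)! = 2 × 720 = 1440.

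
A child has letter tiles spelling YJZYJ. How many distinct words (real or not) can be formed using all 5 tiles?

The 5 letters of YJZYJ have repeats: J appearing twice and Y appearing twice.
So there are 5! / (2!·2!) = 30 distinguishable arrangements.

30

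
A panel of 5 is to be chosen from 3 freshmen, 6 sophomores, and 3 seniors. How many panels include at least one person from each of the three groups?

540

Unrestricted: C(12,5) = 792 ways to pick any 5 of the 12.
Selections missing a whole group: no freshmen → C(9,5) = 126; no sophomores → C(6,5) = 6; no seniors → C(9,5) = 126.
Add back selections omitting two groups (i.e. drawn from a single group): C(3,5) + C(6,5) + C(3,5) = 6.
By inclusion–exclusion: 792 − 258 + 6 = 540.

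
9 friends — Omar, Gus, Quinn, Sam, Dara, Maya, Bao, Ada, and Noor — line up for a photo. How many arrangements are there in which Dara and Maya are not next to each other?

282240

There are 9! = 362880 arrangements in all. If Dara and Maya are adjacent, merging them into one block gives 2·(8)! = 80640 arrangements.
So 362880 − 80640 = 282240 arrangements keep them apart.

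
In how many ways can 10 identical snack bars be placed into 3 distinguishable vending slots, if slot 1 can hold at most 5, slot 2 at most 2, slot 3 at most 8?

15

By stars and bars, unrestricted non-negative solutions to x_1+…+x_3 = 10 number C(10+2,2) = 66.
Subtract solutions that violate a single cap (substitute x_i' = x_i − (cap_i+1)): x_1 ≥ 6 gives C(6,2) = 15; x_2 ≥ 3 gives C(9,2) = 36; x_3 ≥ 9 gives C(3,2) = 3. Together 54.
Add back pairs where two caps are both exceeded: 3 + 0 + 0 = 3.
By inclusion–exclusion the count is 66 − 54 + 3 = 15.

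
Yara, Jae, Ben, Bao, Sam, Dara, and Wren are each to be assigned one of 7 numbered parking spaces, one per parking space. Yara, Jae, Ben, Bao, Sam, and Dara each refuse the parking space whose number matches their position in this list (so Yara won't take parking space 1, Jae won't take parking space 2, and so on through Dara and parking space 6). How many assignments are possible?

2119

Let Aᵢ (for 1 ≤ i ≤ 6) be the placements that put person i in their forbidden parking space. Any j of these fix j positions, leaving (7−j)! ways to fill the rest, and there are C(6,j) ways to pick which j.
By inclusion–exclusion, the number of valid placements is Σ_{j=0}^{6} (−1)^j C(6,j)·(7−j)!.
Computing: 5040 − 4320 + 1800 − 480 + 90 − 12 + 1 = 2119.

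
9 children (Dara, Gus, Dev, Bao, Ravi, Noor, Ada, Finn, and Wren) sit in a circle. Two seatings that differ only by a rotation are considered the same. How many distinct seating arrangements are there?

Fix one person's seat to break rotational symmetry; the remaining 8 people can be arranged in (8)! = 40320 ways.

40320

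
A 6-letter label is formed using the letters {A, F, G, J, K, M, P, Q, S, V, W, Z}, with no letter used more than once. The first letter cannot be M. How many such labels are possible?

The first letter has 12−1 = 11 choices (anything except M).
The remaining 5 letters are filled from the other 11 symbols without repetition: 11 × 10 × 9 × 8 × 7 = 55440.
Total: 11 × 55440 = 609840.

609840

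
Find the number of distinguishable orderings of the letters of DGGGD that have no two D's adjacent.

There are 5!/(3!·2!) = 10 arrangements of DGGGD in total.
If the two D's are adjacent, glue them into one block, leaving 4 items to arrange: (4)!/(3!) = 4 ways.
Hence 10 − 4 = 6.

6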